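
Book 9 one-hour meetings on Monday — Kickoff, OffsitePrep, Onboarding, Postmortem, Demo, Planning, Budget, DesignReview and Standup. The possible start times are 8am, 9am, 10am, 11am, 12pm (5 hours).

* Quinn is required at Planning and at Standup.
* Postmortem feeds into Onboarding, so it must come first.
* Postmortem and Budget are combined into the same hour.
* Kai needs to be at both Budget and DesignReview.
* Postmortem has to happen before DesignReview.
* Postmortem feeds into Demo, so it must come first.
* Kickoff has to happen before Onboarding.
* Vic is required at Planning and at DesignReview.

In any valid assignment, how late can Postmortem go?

11am

Downstream work caps Postmortem at 11am.
Postmortem at 11am is achievable: Demo -> 12pm, OffsitePrep -> 8am, Postmortem -> 11am, Kickoff -> 8am, DesignReview -> 12pm, Standup -> 9am, Planning -> 8am, Budget -> 11am, Onboarding -> 12pm.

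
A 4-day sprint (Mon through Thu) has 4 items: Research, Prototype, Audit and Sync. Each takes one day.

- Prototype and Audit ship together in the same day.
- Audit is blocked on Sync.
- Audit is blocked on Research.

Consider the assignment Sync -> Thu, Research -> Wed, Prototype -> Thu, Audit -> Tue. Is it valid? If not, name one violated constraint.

No — it violates: Audit is blocked on Sync

Prototype and Audit ship together in the same day — violated.
Audit is blocked on Research — violated.
Audit is blocked on Sync — violated.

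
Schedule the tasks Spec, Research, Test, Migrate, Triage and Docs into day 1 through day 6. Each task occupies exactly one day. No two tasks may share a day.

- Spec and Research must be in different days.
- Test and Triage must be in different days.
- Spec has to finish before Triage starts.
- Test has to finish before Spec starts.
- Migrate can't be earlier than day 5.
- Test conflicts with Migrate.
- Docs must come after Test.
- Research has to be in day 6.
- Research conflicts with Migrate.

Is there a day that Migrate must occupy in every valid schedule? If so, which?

Migrate's window is day 5–day 6.
Research is fixed at day 6, and Migrate can't share a day with Research.
So Migrate must be day 5.

day 5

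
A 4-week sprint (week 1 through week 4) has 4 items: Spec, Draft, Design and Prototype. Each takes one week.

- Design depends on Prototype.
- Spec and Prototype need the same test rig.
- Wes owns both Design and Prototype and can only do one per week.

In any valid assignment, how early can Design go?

week 2

Precedence pushes Design to at least week 2.
Design at week 2 is achievable: Draft=week 1; Prototype=week 1; Spec=week 2; Design=week 2.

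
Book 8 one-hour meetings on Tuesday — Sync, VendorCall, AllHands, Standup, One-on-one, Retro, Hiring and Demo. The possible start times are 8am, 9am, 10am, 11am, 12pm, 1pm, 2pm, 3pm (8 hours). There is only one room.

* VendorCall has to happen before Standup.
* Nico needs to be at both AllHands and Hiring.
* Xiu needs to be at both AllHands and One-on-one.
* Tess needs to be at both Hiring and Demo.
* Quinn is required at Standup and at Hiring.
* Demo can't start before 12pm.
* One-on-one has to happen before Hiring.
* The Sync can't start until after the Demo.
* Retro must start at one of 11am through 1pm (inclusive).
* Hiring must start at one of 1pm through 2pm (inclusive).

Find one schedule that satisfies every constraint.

Demo in 12pm; Standup in 9am; AllHands in 3pm; Hiring in 1pm; Sync in 2pm; Retro in 11am; One-on-one in 10am; VendorCall in 8am

Checking: One-on-one(10am) before Hiring(1pm); VendorCall(8am) before Standup(9am); Demo(12pm) before Sync(2pm); Hiring(1pm) != Demo(12pm); AllHands(3pm) != Hiring(1pm); AllHands(3pm) != One-on-one(10am); Standup(9am) != Hiring(1pm); Demo=12pm in [12pm,3pm]; Hiring=1pm in [1pm,2pm]; Retro=11am in [11am,1pm]; max 1 per hour (cap 1).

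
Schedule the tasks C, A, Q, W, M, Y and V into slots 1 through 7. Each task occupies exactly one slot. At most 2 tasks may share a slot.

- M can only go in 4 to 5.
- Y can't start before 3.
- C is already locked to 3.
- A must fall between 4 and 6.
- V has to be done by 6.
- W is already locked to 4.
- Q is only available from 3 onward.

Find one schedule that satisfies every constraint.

A=5, M=4, W=4, Y=5, V=1, Q=3, C=3

Checking: W=4 in [4,4]; A=5 in [4,6]; C=3 in [3,3]; M=4 in [4,5]; V=1 in [1,6]; Y=5 in [3,7]; Q=3 in [3,7]; max 2 per slot (cap 2).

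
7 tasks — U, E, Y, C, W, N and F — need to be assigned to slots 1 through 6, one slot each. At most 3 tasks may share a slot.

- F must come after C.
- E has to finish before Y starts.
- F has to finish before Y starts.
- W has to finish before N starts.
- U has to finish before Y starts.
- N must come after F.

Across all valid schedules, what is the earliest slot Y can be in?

3

Precedence pushes Y to at least 3.
Y at 3 is achievable: F in 2, Y in 3, U in 1, C in 1, N in 3, W in 2, E in 1.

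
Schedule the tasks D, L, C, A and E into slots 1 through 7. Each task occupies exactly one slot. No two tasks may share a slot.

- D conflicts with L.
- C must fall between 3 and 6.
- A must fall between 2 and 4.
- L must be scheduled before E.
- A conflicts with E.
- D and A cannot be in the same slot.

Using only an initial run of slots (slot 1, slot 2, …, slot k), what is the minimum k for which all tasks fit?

5 slots

The precedence chain requires at least 2 distinct slots.
With at most 1 per slot and 5 tasks, at least 5 slots are needed.
C can't be placed before 3, so the schedule must run through at least slot 3.
5 works (last occupied slot: 5): for example L=1; E=4; D=5; C=3; A=2.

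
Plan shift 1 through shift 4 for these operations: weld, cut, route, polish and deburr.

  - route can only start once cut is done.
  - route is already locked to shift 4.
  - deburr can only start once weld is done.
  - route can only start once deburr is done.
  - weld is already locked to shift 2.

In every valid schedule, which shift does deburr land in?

shift 3

weld is fixed at shift 2 and must come before deburr, so deburr is at least shift 3.
route is fixed at shift 4 and must come after deburr, so deburr is at most shift 3.
So deburr must be shift 3.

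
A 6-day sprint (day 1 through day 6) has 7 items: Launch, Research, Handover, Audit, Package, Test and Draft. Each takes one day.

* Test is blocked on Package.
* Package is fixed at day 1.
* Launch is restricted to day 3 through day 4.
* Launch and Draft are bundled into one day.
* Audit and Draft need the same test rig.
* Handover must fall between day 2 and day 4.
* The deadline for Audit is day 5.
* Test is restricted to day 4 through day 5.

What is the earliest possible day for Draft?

Draft must be in the same day as Launch, which can't be before day 3, so Draft is at least day 3; Draft must be in the same day as Launch, which can't be after day 4, so Draft is at most day 4.
Draft at day 3 is achievable: Audit in day 1; Draft in day 3; Package in day 1; Launch in day 3; Test in day 4; Research in day 1; Handover in day 2.

day 3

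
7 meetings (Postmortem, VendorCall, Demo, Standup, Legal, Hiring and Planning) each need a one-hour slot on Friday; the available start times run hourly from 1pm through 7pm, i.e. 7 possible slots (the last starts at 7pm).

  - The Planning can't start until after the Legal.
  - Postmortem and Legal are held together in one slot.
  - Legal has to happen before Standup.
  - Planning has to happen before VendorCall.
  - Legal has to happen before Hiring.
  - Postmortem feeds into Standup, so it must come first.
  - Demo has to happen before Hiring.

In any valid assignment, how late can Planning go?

Precedence pushes Planning to at least 2pm; downstream work caps Planning at 6pm.
Planning at 6pm is achievable: Legal in 1pm; Planning in 6pm; VendorCall in 7pm; Demo in 1pm; Postmortem in 1pm; Standup in 2pm; Hiring in 2pm.

6pm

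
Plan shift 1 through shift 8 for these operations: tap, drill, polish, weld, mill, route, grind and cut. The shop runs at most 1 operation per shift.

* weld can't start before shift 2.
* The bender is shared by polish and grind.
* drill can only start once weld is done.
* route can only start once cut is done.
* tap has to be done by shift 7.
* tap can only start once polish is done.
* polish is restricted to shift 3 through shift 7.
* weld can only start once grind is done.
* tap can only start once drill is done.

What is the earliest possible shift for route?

Precedence pushes route to at least shift 2.
route at shift 2 is achievable: drill -> shift 6, weld -> shift 5, grind -> shift 4, cut -> shift 1, tap -> shift 7, polish -> shift 3, route -> shift 2, mill -> shift 8.

shift 2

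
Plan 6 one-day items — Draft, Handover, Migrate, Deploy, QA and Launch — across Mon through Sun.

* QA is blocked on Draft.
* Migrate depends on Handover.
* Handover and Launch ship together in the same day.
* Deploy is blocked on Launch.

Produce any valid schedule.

Deploy=Tue; Draft=Mon; Migrate=Tue; Launch=Mon; Handover=Mon; QA=Tue

Checking: Launch(Mon) before Deploy(Tue); Handover(Mon) before Migrate(Tue); Draft(Mon) before QA(Tue); Handover = Launch = Mon.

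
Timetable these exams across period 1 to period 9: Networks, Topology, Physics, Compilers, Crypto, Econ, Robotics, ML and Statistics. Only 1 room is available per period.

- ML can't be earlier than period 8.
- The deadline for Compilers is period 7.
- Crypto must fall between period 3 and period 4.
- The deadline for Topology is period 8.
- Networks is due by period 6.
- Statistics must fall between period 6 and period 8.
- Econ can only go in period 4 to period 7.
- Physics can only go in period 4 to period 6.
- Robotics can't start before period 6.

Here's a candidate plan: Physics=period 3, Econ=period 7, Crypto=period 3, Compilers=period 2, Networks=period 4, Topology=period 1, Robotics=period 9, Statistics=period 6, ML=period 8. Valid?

Invalid. Physics can only go in period 4 to period 6.

Crypto must fall between period 3 and period 4 — holds.
Only 1 room is available per period — violated.
The deadline for Topology is period 8 — holds.
Robotics can't start before period 6 — holds.
Networks is due by period 6 — holds.
ML can't be earlier than period 8 — holds.
The deadline for Compilers is period 7 — holds.
Physics can only go in period 4 to period 6 — violated.
Statistics must fall between period 6 and period 8 — holds.
Econ can only go in period 4 to period 7 — holds.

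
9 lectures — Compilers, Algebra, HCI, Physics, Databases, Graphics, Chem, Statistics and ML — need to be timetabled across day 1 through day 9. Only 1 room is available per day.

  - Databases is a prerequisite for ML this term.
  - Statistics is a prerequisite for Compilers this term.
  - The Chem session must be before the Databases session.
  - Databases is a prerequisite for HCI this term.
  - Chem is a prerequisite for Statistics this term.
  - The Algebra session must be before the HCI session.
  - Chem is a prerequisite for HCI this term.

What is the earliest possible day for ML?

Precedence pushes ML to at least day 3.
ML at day 3 is achievable: Graphics -> day 9; Chem -> day 1; Algebra -> day 4; Statistics -> day 6; ML -> day 3; Physics -> day 8; Compilers -> day 7; Databases -> day 2; HCI -> day 5.

day 3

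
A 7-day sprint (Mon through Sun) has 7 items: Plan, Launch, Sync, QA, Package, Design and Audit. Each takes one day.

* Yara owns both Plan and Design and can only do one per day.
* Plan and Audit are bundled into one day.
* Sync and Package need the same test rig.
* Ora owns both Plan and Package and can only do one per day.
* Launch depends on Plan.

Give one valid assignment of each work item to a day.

Audit in Mon, Sync in Mon, Design in Tue, Launch in Tue, QA in Mon, Plan in Mon, Package in Tue

Checking: Plan(Mon) before Launch(Tue); Plan(Mon) != Design(Tue); Plan(Mon) != Package(Tue); Sync(Mon) != Package(Tue); Plan = Audit = Mon.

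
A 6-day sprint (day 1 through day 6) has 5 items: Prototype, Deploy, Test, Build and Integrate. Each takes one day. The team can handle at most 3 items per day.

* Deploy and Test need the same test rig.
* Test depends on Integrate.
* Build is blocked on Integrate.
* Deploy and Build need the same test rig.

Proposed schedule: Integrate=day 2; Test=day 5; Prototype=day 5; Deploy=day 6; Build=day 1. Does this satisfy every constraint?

Deploy and Test need the same test rig — holds.
The team can handle at most 3 items per day — holds.
Build is blocked on Integrate — violated.
Deploy and Build need the same test rig — holds.
Test depends on Integrate — holds.

No — it violates: Build is blocked on Integrate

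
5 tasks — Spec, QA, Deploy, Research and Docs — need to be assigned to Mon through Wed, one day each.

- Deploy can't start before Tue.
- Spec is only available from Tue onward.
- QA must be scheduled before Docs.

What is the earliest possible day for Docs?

Precedence pushes Docs to at least Tue.
Docs at Tue is achievable: Deploy -> Tue; Research -> Mon; QA -> Mon; Spec -> Tue; Docs -> Tue.

Tue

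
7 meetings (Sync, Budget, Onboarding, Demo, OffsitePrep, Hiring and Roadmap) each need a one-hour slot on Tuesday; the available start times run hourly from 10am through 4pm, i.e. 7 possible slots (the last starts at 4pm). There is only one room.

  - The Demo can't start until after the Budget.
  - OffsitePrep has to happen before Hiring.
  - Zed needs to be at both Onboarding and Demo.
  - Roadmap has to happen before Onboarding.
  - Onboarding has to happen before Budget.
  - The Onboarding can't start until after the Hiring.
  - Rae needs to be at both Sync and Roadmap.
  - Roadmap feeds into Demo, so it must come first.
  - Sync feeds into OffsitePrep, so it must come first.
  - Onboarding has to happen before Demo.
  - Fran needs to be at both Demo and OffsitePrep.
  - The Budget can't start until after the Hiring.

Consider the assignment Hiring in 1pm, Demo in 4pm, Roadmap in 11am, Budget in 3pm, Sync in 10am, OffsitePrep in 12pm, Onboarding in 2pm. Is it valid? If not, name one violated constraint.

Fran needs to be at both Demo and OffsitePrep — holds.
OffsitePrep has to happen before Hiring — holds.
Onboarding has to happen before Budget — holds.
Roadmap feeds into Demo, so it must come first — holds.
Rae needs to be at both Sync and Roadmap — holds.
Sync feeds into OffsitePrep, so it must come first — holds.
The Onboarding can't start until after the Hiring — holds.
Zed needs to be at both Onboarding and Demo — holds.
The Budget can't start until after the Hiring — holds.
Roadmap has to happen before Onboarding — holds.
There is only one room — holds.
Onboarding has to happen before Demo — holds.
The Demo can't start until after the Budget — holds.

Valid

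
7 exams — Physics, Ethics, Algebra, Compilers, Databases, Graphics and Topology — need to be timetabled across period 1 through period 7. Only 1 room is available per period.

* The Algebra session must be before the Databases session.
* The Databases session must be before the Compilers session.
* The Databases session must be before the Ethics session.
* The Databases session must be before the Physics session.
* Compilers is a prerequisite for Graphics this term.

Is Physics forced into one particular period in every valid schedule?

No

Physics can be period 3 (e.g. Compilers -> period 4, Ethics -> period 5, Graphics -> period 6, Topology -> period 7, Physics -> period 3, Databases -> period 2, Algebra -> period 1) or period 4 (e.g. Databases in period 2, Physics in period 4, Graphics in period 6, Algebra in period 1, Topology in period 7, Ethics in period 5, Compilers in period 3).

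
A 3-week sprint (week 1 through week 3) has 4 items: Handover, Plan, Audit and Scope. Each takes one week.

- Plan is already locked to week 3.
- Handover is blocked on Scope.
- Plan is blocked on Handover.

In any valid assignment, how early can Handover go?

week 2

Precedence pushes Handover to at least week 2; downstream work caps Handover at week 2.
Handover at week 2 is achievable: Scope -> week 1; Plan -> week 3; Handover -> week 2; Audit -> week 1.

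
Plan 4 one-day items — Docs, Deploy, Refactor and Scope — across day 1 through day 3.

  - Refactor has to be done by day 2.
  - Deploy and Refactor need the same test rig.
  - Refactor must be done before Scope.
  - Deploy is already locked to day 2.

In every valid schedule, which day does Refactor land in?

Refactor's window is day 1–day 2.
Deploy is fixed at day 2, and Refactor can't share a day with Deploy.
So Refactor must be day 1.

day 1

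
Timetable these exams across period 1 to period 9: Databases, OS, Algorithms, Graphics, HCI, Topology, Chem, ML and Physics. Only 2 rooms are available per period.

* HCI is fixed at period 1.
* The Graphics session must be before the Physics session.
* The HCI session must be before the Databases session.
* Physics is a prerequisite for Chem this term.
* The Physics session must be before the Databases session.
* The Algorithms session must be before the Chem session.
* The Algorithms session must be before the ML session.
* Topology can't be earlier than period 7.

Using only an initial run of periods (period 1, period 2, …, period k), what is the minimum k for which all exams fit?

The precedence chain requires at least 3 distinct periods.
With at most 2 per period and 9 exams, at least 5 periods are needed.
Topology can't be placed before period 7, so the schedule must run through at least period 7.
7 works (last occupied period: period 7): for example Chem=period 3, HCI=period 1, Graphics=period 1, Databases=period 3, Algorithms=period 2, Physics=period 2, OS=period 4, Topology=period 7, ML=period 4.

7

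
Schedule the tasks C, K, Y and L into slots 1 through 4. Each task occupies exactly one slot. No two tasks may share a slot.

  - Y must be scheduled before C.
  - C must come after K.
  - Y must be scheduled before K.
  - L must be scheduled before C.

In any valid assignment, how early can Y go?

Downstream work caps Y at 2.
Y at 1 is achievable: C in 4; Y in 1; L in 3; K in 2.

1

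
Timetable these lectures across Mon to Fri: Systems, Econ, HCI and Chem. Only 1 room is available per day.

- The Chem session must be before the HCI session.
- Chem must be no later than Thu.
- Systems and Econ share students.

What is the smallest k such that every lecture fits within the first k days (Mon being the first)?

4 days

The precedence chain requires at least 2 distinct days.
With at most 1 per day and 4 lectures, at least 4 days are needed.
4 works (last occupied day: Thu): for example HCI in Tue, Econ in Thu, Systems in Wed, Chem in Mon.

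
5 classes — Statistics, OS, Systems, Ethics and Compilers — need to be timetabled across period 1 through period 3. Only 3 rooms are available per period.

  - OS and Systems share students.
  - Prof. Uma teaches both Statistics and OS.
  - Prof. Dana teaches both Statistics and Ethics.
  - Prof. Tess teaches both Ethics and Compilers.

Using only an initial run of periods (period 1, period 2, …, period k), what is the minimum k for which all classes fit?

2

With at most 3 per period and 5 classes, at least 2 periods are needed.
2 works (last occupied period: period 2): for example Ethics -> period 2; Compilers -> period 1; Statistics -> period 1; OS -> period 2; Systems -> period 1.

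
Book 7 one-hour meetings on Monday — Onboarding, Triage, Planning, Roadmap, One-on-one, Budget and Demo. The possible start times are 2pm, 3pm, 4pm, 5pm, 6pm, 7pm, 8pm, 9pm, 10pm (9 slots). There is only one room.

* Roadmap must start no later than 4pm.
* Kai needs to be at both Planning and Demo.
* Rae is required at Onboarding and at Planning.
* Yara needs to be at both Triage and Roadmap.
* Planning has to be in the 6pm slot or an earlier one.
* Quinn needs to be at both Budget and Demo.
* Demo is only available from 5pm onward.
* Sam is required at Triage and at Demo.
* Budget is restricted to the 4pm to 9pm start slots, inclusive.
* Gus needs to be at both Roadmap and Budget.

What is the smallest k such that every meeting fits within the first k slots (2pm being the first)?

7

With at most 1 per slot and 7 meetings, at least 7 slots are needed.
Demo can't be placed before 5pm — that is slot 4 counting from 2pm — so the schedule must run through at least 4 slots.
7 works (last occupied slot: 8pm): for example Budget -> 4pm; One-on-one -> 8pm; Roadmap -> 2pm; Triage -> 7pm; Demo -> 5pm; Onboarding -> 6pm; Planning -> 3pm.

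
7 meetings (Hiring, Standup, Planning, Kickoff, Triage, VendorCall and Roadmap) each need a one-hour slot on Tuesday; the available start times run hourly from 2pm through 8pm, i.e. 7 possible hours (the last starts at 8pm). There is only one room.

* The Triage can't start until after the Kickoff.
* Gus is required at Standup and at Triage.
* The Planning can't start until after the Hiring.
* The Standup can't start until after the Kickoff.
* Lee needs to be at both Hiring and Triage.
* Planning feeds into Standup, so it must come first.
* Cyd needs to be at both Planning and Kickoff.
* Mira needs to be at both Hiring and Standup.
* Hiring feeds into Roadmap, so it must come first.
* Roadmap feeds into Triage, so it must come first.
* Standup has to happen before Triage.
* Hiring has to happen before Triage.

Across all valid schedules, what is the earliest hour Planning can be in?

Precedence pushes Planning to at least 3pm; downstream work caps Planning at 6pm.
Planning at 3pm is achievable: Standup=5pm, Roadmap=6pm, Triage=7pm, VendorCall=8pm, Kickoff=4pm, Hiring=2pm, Planning=3pm.

3pm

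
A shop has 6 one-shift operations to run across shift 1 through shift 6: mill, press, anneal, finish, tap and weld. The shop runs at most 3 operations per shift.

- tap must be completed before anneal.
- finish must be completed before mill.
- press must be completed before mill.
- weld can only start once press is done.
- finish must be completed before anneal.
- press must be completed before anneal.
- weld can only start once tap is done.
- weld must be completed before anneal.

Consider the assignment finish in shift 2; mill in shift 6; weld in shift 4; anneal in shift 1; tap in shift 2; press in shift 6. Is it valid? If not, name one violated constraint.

No. press must be completed before anneal is not satisfied.

weld can only start once press is done — violated.
finish must be completed before mill — holds.
finish must be completed before anneal — violated.
press must be completed before mill — violated.
weld must be completed before anneal — violated.
tap must be completed before anneal — violated.
weld can only start once tap is done — holds.
press must be completed before anneal — violated.
The shop runs at most 3 operations per shift — holds.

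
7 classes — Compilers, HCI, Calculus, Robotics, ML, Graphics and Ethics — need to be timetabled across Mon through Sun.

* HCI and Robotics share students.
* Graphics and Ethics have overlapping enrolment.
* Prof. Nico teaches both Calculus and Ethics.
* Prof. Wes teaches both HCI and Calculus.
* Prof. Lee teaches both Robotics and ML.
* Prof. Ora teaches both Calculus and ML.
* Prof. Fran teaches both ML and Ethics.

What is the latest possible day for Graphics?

Graphics at Sun is achievable: Ethics -> Wed; Robotics -> Tue; Compilers -> Mon; Graphics -> Sun; HCI -> Mon; ML -> Mon; Calculus -> Tue.

Sun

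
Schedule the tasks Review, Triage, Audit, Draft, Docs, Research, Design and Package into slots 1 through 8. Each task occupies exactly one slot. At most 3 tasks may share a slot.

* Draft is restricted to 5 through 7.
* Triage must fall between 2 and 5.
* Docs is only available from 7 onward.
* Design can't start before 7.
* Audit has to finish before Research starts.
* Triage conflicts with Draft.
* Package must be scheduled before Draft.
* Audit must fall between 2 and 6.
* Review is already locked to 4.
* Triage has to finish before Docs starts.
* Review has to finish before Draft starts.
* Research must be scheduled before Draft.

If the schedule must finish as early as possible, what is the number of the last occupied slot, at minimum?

7

The precedence chain requires at least 3 distinct slots.
With at most 3 per slot and 8 tasks, at least 3 slots are needed.
Docs can't be placed before 7, so the schedule must run through at least slot 7.
7 works (last occupied slot: 7): for example Audit in 2; Package in 1; Review in 4; Draft in 5; Docs in 7; Triage in 2; Design in 7; Research in 3.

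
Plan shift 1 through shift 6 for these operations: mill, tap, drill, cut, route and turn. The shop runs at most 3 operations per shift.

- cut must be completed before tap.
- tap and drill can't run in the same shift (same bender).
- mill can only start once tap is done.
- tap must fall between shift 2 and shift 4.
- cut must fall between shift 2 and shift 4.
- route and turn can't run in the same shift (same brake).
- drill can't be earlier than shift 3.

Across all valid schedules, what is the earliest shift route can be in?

shift 1

route at shift 1 is achievable: turn=shift 2, tap=shift 3, route=shift 1, cut=shift 2, mill=shift 4, drill=shift 4.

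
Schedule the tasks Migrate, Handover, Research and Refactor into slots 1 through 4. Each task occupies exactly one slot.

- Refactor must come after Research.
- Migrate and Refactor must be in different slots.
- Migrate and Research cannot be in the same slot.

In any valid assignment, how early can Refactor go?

2

Precedence pushes Refactor to at least 2.
Refactor at 2 is achievable: Research -> 1; Refactor -> 2; Handover -> 1; Migrate -> 3.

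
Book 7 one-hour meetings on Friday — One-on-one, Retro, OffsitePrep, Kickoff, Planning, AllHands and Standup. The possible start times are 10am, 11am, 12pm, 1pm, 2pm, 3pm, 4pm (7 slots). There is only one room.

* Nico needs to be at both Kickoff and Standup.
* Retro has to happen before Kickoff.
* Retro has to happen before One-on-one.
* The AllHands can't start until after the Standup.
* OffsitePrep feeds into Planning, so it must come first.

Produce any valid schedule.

One-on-one=11am, Planning=2pm, Standup=3pm, Retro=10am, Kickoff=1pm, OffsitePrep=12pm, AllHands=4pm

Checking: OffsitePrep(12pm) before Planning(2pm); Retro(10am) before Kickoff(1pm); Standup(3pm) before AllHands(4pm); Retro(10am) before One-on-one(11am); Kickoff(1pm) != Standup(3pm); max 1 per slot (cap 1).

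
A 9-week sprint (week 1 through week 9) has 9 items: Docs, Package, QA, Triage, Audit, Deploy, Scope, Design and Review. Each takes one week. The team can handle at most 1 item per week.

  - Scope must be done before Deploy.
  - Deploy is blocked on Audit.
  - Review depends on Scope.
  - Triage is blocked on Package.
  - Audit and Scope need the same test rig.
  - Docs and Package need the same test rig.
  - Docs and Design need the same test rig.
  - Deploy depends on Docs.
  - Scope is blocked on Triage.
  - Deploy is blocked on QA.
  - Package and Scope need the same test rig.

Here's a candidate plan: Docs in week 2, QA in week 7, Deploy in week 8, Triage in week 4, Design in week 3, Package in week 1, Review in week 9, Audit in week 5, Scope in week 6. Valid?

Docs and Package need the same test rig — holds.
Review depends on Scope — holds.
Package and Scope need the same test rig — holds.
Scope must be done before Deploy — holds.
The team can handle at most 1 item per week — holds.
Triage is blocked on Package — holds.
Deploy depends on Docs — holds.
Deploy is blocked on QA — holds.
Scope is blocked on Triage — holds.
Audit and Scope need the same test rig — holds.
Deploy is blocked on Audit — holds.
Docs and Design need the same test rig — holds.

Yes, all constraints hold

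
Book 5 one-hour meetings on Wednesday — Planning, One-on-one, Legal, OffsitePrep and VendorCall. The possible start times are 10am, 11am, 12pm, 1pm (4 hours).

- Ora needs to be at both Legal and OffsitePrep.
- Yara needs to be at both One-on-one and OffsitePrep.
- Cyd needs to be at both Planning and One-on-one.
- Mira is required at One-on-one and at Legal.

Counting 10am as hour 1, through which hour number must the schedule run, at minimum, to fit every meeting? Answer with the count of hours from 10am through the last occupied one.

3

Check 2 hours directly (anything shorter is at least as hard).
Could 2 hours be enough, i.e. nothing placed later than 11am? No: One-on-one, Legal and OffsitePrep must all be in different hours (One-on-one/Legal can't share; One-on-one/OffsitePrep can't share; Legal/OffsitePrep can't share), but only 2 hours are available: 3 meetings can't fit in 2 distinct hours.
So 2 hours is not enough.
3 works (last occupied hour: 12pm): for example Planning -> 10am, VendorCall -> 10am, One-on-one -> 11am, OffsitePrep -> 12pm, Legal -> 10am.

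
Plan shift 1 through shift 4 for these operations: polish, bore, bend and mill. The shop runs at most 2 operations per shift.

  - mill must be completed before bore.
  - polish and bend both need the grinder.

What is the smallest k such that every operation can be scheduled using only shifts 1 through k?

The precedence chain requires at least 2 distinct shifts.
With at most 2 per shift and 4 operations, at least 2 shifts are needed.
2 works (last occupied shift: shift 2): for example bend in shift 2; polish in shift 1; mill in shift 1; bore in shift 2.

2 shifts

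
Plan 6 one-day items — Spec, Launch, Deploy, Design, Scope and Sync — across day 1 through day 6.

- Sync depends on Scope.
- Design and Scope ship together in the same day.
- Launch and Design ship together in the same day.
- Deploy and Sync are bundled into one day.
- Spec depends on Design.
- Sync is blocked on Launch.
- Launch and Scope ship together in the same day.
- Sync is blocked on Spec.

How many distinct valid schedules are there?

20

Splitting on Spec: it can be day 2 (4), day 3 (6), day 4 (6), day 5 (4). Listing each branch's schedules as (Launch, Deploy, Design, Scope, Sync) by day number:
Spec=day 2: (1,3,1,1,3) (1,4,1,1,4) (1,5,1,1,5) (1,6,1,1,6) — 4.
Spec=day 3: (1,4,1,1,4) (1,5,1,1,5) (1,6,1,1,6) (2,4,2,2,4) (2,5,2,2,5) (2,6,2,2,6) — 6.
Spec=day 4: (1,5,1,1,5) (1,6,1,1,6) (2,5,2,2,5) (2,6,2,2,6) (3,5,3,3,5) (3,6,3,3,6) — 6.
Spec=day 5: (1,6,1,1,6) (2,6,2,2,6) (3,6,3,3,6) (4,6,4,4,6) — 4.
Summing: 4 + 6 + 6 + 4 = 20.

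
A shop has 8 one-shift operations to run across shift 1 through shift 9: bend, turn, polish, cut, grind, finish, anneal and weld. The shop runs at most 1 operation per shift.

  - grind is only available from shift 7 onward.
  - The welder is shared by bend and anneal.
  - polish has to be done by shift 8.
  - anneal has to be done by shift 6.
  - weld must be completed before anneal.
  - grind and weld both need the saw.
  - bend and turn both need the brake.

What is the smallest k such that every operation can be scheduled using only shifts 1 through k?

The precedence chain requires at least 2 distinct shifts.
With at most 1 per shift and 8 operations, at least 8 shifts are needed.
grind can't be placed before shift 7, so the schedule must run through at least shift 7.
8 works (last occupied shift: shift 8): for example grind=shift 7, cut=shift 6, bend=shift 3, anneal=shift 2, polish=shift 5, finish=shift 8, weld=shift 1, turn=shift 4.

8 shifts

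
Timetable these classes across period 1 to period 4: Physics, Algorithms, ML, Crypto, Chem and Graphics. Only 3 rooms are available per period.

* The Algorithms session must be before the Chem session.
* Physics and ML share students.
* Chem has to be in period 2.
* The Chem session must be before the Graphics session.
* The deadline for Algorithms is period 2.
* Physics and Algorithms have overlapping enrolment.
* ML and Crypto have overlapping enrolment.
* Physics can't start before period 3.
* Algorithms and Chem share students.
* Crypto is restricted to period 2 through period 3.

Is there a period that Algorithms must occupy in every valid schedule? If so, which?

Algorithms's window is period 1–period 2.
Chem is fixed at period 2, and Algorithms can't share a period with Chem.
So Algorithms must be period 1.

period 1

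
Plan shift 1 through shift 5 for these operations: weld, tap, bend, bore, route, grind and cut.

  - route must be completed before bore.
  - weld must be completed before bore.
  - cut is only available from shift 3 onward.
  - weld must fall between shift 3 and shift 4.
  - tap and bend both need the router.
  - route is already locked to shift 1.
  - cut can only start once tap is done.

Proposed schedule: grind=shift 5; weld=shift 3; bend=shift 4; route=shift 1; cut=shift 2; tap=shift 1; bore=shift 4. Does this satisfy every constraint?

Invalid. cut is only available from shift 3 onward.

cut can only start once tap is done — holds.
weld must be completed before bore — holds.
cut is only available from shift 3 onward — violated.
route must be completed before bore — holds.
route is already locked to shift 1 — holds.
weld must fall between shift 3 and shift 4 — holds.
tap and bend both need the router — holds.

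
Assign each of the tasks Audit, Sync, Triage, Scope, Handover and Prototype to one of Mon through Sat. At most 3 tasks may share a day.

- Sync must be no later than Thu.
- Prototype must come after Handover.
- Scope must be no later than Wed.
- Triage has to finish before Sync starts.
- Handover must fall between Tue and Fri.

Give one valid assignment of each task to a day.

Triage -> Mon, Prototype -> Wed, Sync -> Tue, Handover -> Tue, Scope -> Mon, Audit -> Mon

Checking: Handover(Tue) before Prototype(Wed); Triage(Mon) before Sync(Tue); Handover=Tue in [Tue,Fri]; Sync=Tue in [Mon,Thu]; Scope=Mon in [Mon,Wed]; max 3 per day (cap 3).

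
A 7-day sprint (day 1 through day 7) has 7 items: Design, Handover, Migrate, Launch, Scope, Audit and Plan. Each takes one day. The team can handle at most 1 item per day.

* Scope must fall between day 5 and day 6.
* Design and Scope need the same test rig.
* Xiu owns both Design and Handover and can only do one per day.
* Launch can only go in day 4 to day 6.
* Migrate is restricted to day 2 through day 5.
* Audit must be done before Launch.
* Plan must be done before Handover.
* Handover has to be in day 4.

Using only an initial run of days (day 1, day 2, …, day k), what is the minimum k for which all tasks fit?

7

The precedence chain requires at least 2 distinct days.
With at most 1 per day and 7 tasks, at least 7 days are needed.
Scope can't be placed before day 5, so the schedule must run through at least day 5.
7 works (last occupied day: day 7): for example Handover=day 4, Migrate=day 2, Scope=day 5, Audit=day 1, Design=day 7, Plan=day 3, Launch=day 6.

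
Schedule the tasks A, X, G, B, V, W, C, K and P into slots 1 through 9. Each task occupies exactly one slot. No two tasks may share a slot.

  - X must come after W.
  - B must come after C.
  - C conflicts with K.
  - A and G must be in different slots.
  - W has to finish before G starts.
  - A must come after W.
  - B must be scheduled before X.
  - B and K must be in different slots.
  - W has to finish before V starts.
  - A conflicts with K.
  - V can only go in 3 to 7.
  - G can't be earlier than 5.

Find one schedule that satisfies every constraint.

K -> 8, A -> 7, P -> 9, B -> 4, V -> 3, X -> 6, C -> 2, G -> 5, W -> 1

Checking: C(2) before B(4); B(4) before X(6); W(1) before G(5); W(1) before V(3); W(1) before A(7); W(1) before X(6); A(7) != G(5); C(2) != K(8); A(7) != K(8); B(4) != K(8); G=5 in [5,9]; V=3 in [3,7]; max 1 per slot (cap 1).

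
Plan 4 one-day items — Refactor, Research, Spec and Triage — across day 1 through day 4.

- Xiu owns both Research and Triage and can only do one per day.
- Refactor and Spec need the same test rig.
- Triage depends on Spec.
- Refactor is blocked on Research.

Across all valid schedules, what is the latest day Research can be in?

day 3

Downstream work caps Research at day 3.
Research at day 3 is achievable: Triage -> day 2; Refactor -> day 4; Spec -> day 1; Research -> day 3.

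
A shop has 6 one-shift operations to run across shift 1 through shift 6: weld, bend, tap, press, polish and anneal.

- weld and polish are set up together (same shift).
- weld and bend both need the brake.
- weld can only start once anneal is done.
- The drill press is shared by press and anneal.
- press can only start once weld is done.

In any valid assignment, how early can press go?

shift 3

Precedence pushes press to at least shift 3.
press at shift 3 is achievable: anneal -> shift 1; polish -> shift 2; press -> shift 3; weld -> shift 2; bend -> shift 1; tap -> shift 1.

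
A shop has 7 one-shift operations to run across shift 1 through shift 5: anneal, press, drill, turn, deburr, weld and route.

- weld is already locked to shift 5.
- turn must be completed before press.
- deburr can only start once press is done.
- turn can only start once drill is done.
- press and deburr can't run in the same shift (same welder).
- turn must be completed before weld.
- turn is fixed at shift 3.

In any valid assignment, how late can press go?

shift 4

Precedence pushes press to at least shift 4; downstream work caps press at shift 4.
press at shift 4 is achievable: turn -> shift 3; route -> shift 1; drill -> shift 1; anneal -> shift 1; press -> shift 4; weld -> shift 5; deburr -> shift 5.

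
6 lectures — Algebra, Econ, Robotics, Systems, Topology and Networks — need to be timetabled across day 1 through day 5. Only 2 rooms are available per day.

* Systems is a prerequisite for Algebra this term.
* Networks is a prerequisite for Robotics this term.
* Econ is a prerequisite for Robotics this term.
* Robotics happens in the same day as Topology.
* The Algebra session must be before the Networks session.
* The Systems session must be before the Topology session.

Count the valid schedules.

19

Splitting on Algebra: it can be day 2 (11), day 3 (8). Listing each branch's schedules as (Econ, Robotics, Systems, Topology, Networks) by day number:
Algebra=day 2: (1,4,1,4,3) (1,5,1,5,3) (1,5,1,5,4) (2,4,1,4,3) (2,5,1,5,3) (2,5,1,5,4) (3,4,1,4,3) (3,5,1,5,3) (3,5,1,5,4) (4,5,1,5,3) (4,5,1,5,4) — 11.
Algebra=day 3: (1,5,1,5,4) (1,5,2,5,4) (2,5,1,5,4) (2,5,2,5,4) (3,5,1,5,4) (3,5,2,5,4) (4,5,1,5,4) (4,5,2,5,4) — 8.
Summing: 11 + 8 = 19.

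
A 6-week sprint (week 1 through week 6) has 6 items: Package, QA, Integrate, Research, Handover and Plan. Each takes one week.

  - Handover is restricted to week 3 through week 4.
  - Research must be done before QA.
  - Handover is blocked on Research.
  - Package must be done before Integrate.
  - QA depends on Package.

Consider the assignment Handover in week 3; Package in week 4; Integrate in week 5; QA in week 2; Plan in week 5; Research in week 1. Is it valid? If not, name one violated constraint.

QA depends on Package — violated.
Handover is restricted to week 3 through week 4 — holds.
Package must be done before Integrate — holds.
Research must be done before QA — holds.
Handover is blocked on Research — holds.

Invalid. QA depends on Package.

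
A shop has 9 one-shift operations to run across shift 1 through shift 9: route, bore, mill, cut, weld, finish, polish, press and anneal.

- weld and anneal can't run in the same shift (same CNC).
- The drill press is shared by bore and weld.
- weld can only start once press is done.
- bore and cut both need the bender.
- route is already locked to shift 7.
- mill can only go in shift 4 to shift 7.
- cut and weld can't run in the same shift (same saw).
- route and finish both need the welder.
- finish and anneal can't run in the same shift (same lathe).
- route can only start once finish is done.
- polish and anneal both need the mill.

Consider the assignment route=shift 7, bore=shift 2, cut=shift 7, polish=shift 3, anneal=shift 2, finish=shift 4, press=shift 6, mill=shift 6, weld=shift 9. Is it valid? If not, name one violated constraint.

cut and weld can't run in the same shift (same saw) — holds.
route and finish both need the welder — holds.
bore and cut both need the bender — holds.
finish and anneal can't run in the same shift (same lathe) — holds.
The drill press is shared by bore and weld — holds.
weld and anneal can't run in the same shift (same CNC) — holds.
weld can only start once press is done — holds.
route is already locked to shift 7 — holds.
mill can only go in shift 4 to shift 7 — holds.
polish and anneal both need the mill — holds.
route can only start once finish is done — holds.

Valid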